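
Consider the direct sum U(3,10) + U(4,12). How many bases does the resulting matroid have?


Bases of a direct sum M1 + M2: |B| = |B(M1)| * |B(M2)|.
|B(U(3,10))| = C(10,3) = 120.
|B(U(4,12))| = C(12,4) = 495.
Total bases = 120 * 495 = 59400.

59400


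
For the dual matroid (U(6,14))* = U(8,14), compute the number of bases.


The dual of U(r,n) is U(n-r, n) = U(8,14).
Bases of U(8,14) are all (8)-element subsets.
|B(M*)| = C(14,8) = 3003.

3003


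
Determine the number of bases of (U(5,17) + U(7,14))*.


(M1+M2)* = M1* + M2*.
M1* = U(12,17), bases: C(17,12) = 6188.
M2* = U(7,14), bases: C(14,7) = 3432.
|B(M*)| = 6188 * 3432 = 21237216.

21237216


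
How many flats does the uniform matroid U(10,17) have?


Flats of U(10,17): every subset of size < 10 is a flat, plus E itself.
Count = C(17,0) + C(17,1) + C(17,2) + C(17,3) + C(17,4) + C(17,5) + C(17,6) + C(17,7) + C(17,8) + C(17,9) + 1
     = 1 + 17 + 136 + 680 + 2380 + 6188 + 12376 + 19448 + 24310 + 24310 + 1
     = 89847.

89847


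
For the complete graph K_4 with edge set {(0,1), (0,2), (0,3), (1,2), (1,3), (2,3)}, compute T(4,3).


T(K_4; x,y) = x^3 + 3x^2 + 4xy + 2x + y^3 + 3y^2 + 2y.
Substituting x=4, y=3:
= 64 + 48 + 48 + 8 + 27 + 27 + 6
= 228.

228


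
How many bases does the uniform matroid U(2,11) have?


Bases of U(2,11) are all 2-element subsets of the 11-element ground set.
Number of bases = C(11,2).
C(11,2) = 11! / (2! * 9!) = 55.

55


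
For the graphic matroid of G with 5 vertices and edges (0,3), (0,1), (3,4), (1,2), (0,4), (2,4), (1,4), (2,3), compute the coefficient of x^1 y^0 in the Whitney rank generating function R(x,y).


R(x,y) = sum over A in 2^E of x^(r(E)-r(A)) * y^(|A|-r(A)).
G has 5 vertices, 8 edges. r(E) = 4.
Enumerate all 2^8 = 256 subsets.
Count subsets with r(E)-r(A)=1 and |A|-r(A)=0: 52.

52


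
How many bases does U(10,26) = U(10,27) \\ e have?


Deleting e from U(10,27) gives U(10,26) since n > r.
Bases of U(10,26) = C(26,10) = 26! / (10! * 16!) = 5311735.

5311735


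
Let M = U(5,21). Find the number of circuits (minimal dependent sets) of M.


In U(5,21), circuits are the (6)-element subsets.
Any set of 6 elements is dependent, and removing any one element gives
an independent set of size 5, so it is a minimal dependent set.
Number of circuits = C(21,6) = 54264.

54264


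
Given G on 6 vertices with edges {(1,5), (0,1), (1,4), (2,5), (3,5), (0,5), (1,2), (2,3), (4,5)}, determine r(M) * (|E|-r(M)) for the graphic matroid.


r(M) = |V| - c = 6 - 1 = 5.
nullity = |E| - r(M) = 9 - 5 = 4.
Product = 5 * 4 = 20.

20


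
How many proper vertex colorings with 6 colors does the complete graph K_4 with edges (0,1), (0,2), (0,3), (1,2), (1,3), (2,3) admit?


P(K_4, k) = k(k-1)(k-2)...(k-3).
P(6) = (6) * (5) * (4) * (3) = 360.

360


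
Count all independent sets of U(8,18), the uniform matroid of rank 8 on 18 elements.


Independent sets of U(8,18) are all subsets of size <= 8.
Count = (18 choose 0) + (18 choose 1) + (18 choose 2) + (18 choose 3) + (18 choose 4) + (18 choose 5) + (18 choose 6) + (18 choose 7) + (18 choose 8)
     = 1 + 18 + 153 + 816 + 3060 + 8568 + 18564 + 31824 + 43758
     = 106762.

106762


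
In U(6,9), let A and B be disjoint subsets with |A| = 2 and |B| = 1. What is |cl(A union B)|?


|A union B| = 2 + 1 = 3 (disjoint).
In U(6,9), cl(S) = S if |S| < 6, else cl(S) = E.
Since 3 < 6, cl(A union B) = A union B.
|cl(A union B)| = 3.

3


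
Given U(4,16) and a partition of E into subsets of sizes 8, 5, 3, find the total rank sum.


r(Ai) = min(|Ai|, 4) for each part.
Sum = min(8,4) + min(5,4) + min(3,4)
    = 4 + 4 + 3
    = 11.

11


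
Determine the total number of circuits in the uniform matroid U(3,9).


In U(3,9), circuits are the (4)-element subsets.
Any set of 4 elements is dependent, and removing any one element gives
an independent set of size 3, so it is a minimal dependent set.
Number of circuits = (9 choose 4) = 126.

126


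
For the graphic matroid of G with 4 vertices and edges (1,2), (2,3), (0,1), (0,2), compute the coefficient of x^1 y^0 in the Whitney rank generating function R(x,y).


R(x,y) = sum over A in 2^E of x^(r(E)-r(A)) * y^(|A|-r(A)).
G has 4 vertices, 4 edges. r(E) = 3.
Enumerate all 2^4 = 16 subsets.
Count subsets with r(E)-r(A)=1 and |A|-r(A)=0: 6.

6


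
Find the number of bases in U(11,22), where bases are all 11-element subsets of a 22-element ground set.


Bases of U(11,22) are all 11-element subsets of the 22-element ground set.
Number of bases = C(22,11).
C(22,11) = 22! / (11! * 11!) = 705432.

705432


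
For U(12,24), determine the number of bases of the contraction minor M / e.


Contracting e from U(12,24) gives U(11,23).
Bases of U(11,23) = C(23,11) = 1352078.

1352078


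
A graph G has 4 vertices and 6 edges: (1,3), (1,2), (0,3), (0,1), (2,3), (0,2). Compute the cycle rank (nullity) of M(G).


Cycle rank (nullity) = |E| - r(M) = |E| - (|V| - c).
|E| = 6, |V| = 4, c = 1.
Nullity = 6 - (4 - 1) = 6 - 3 = 3.

3


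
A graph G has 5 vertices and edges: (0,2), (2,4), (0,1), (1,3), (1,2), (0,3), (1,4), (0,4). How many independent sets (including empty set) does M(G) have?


An independent set in a graphic matroid is an acyclic edge subset.
G has 5 vertices and 8 edges.
Enumerate all 2^8 = 256 subsets, checking for acyclicity.
Total independent sets = 128.

128


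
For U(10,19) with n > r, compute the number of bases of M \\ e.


Deleting e from U(10,19) gives U(10,18) since n > r.
Bases of U(10,18) = C(18,10) = 43758.

43758


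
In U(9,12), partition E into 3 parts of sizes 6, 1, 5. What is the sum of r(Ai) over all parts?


r(Ai) = min(|Ai|, 9) for each part.
Sum = min(6,9) + min(1,9) + min(5,9)
    = 6 + 1 + 5
    = 12.

12


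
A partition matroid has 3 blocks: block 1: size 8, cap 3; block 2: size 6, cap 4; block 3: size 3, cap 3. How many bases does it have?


A basis picks exactly ci elements from block i.
Number of bases = product of C(|Si|, ci).
= C(8,3) * C(6,4) * C(3,3)
= 56 * 15 * 1
= 840.

840


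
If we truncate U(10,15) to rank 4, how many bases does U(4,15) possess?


Truncating U(10,15) to rank 4 gives U(4,15).
Bases of U(4,15) are all 4-element subsets of 15 elements.
Number of bases = C(15,4) = (15 * 14 * 13 * 12) / (1 * 2 * 3 * 4) = 1365.

1365


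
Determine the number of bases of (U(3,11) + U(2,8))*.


(M1+M2)* = M1* + M2*.
M1* = U(8,11), bases: C(11,8) = 165.
M2* = U(6,8), bases: C(8,6) = 28.
|B(M*)| = 165 * 28 = 4620.

4620


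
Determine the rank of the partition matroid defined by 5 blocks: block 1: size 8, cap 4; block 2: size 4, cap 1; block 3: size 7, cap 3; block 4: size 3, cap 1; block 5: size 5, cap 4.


Rank of a partition matroid = sum of min(|Si|, ci) for each block.
= min(8,4) + min(4,1) + min(7,3) + min(3,1) + min(5,4)
= 4 + 1 + 3 + 1 + 4
= 13.

13


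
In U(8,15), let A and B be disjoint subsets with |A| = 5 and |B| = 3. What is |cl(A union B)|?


|A union B| = 5 + 3 = 8 (disjoint).
In U(8,15), cl(S) = S if |S| < 8, else cl(S) = E.
Since 8 >= 8, cl(A union B) = E.
|cl(A union B)| = 15.

15


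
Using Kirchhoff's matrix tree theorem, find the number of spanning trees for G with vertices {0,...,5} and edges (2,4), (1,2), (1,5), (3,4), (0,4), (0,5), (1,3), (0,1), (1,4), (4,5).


By Kirchhoff's matrix tree theorem, the number of spanning trees equals
the determinant of any cofactor of the Laplacian matrix L.
G has 6 vertices and 10 edges.
Computing the (5 x 5) cofactor determinant gives 96.

96


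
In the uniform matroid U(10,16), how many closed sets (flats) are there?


Flats of U(10,16): every subset of size < 10 is a flat, plus E itself.
Count = (16 choose 0) + (16 choose 1) + (16 choose 2) + (16 choose 3) + (16 choose 4) + (16 choose 5) + (16 choose 6) + (16 choose 7) + (16 choose 8) + (16 choose 9) + 1
     = 1 + 16 + 120 + 560 + 1820 + 4368 + 8008 + 11440 + 12870 + 11440 + 1
     = 50644.

50644


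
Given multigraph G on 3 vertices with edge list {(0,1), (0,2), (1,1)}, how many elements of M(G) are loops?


In a graphic matroid, a loop is a self-loop edge (u,u) with rank 0.
Examining all 3 edges for self-loops...
Self-loops found: (1,1)
Number of loops = 1.

1


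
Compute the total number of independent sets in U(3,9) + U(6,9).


For a direct sum, |I(M1+M2)| = |I(M1)| * |I(M2)|.
|I(U(3,9))| = sum C(9,k) for k=0..3 = 130.
|I(U(6,9))| = sum C(9,k) for k=0..6 = 466.
Total = 130 * 466 = 60580.

60580


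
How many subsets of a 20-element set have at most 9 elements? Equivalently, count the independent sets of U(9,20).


Independent sets of U(9,20) are all subsets of size <= 9.
Count = C(20,0) + C(20,1) + C(20,2) + C(20,3) + C(20,4) + C(20,5) + C(20,6) + C(20,7) + C(20,8) + C(20,9)
     = 1 + 20 + 190 + 1140 + 4845 + 15504 + 38760 + 77520 + 125970 + 167960
     = 431910.

431910


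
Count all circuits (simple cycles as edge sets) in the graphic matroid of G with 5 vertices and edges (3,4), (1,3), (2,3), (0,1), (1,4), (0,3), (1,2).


A circuit in a graphic matroid = edge set of a simple cycle.
G has 5 vertices and 7 edges.
Enumerating all minimal edge subsets forming cycles...
Total circuits found: 6.

6


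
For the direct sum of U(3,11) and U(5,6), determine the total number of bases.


Bases of a direct sum M1 + M2: |B| = |B(M1)| * |B(M2)|.
|B(U(3,11))| = C(11,3) = 165.
|B(U(5,6))| = C(6,5) = 6.
Total bases = 165 * 6 = 990.

990


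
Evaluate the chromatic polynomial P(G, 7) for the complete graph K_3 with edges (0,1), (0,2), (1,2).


P(K_3, k) = k(k-1)(k-2)...(k-2).
P(7) = (7) * (6) * (5) = 210.

210


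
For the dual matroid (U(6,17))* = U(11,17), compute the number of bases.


The dual of U(r,n) is U(n-r, n) = U(11,17).
Bases of U(11,17) are all (11)-element subsets.
|B(M*)| = (17 choose 11) = 12376.

12376


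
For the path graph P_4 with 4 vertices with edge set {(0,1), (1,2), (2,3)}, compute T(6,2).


A path on 4 vertices is a tree with 3 edges.
T(x,y) = x^(3) for any tree.
T(6,2) = 6^3 = 216.

216


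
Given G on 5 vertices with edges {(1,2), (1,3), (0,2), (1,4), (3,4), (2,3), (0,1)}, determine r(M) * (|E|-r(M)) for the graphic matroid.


r(M) = |V| - c = 5 - 1 = 4.
nullity = |E| - r(M) = 7 - 4 = 3.
Product = 4 * 3 = 12.

12


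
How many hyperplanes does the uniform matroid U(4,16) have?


Hyperplanes of U(4,16) are flats of rank 3.
In a uniform matroid, these are exactly the (3)-element subsets.
Count = C(16,3) = (16 * 15 * 14) / (1 * 2 * 3) = 560.

560


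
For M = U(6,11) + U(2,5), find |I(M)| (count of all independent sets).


For a direct sum, |I(M1+M2)| = |I(M1)| * |I(M2)|.
|I(U(6,11))| = sum C(11,k) for k=0..6 = 1486.
|I(U(2,5))| = sum C(5,k) for k=0..2 = 16.
Total = 1486 * 16 = 23776.

23776


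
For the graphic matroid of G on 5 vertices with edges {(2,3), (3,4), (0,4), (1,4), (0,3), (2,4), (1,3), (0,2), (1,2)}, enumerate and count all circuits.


A circuit in a graphic matroid = edge set of a simple cycle.
G has 5 vertices and 9 edges.
Enumerating all minimal edge subsets forming cycles...
Total circuits found: 22.

22


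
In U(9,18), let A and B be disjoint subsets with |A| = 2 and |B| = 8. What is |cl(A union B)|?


|A union B| = 2 + 8 = 10 (disjoint).
In U(9,18), cl(S) = S if |S| < 9, else cl(S) = E.
Since 10 >= 9, cl(A union B) = E.
|cl(A union B)| = 18.

18


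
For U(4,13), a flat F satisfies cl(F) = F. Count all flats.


Flats of U(4,13): every subset of size < 4 is a flat, plus E itself.
Count = (13 choose 0) + (13 choose 1) + (13 choose 2) + (13 choose 3) + 1
     = 1 + 13 + 78 + 286 + 1
     = 379.

379


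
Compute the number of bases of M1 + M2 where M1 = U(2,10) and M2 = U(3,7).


Bases of a direct sum M1 + M2: |B| = |B(M1)| * |B(M2)|.
|B(U(2,10))| = C(10,2) = 45.
|B(U(3,7))| = C(7,3) = 35.
Total bases = 45 * 35 = 1575.

1575


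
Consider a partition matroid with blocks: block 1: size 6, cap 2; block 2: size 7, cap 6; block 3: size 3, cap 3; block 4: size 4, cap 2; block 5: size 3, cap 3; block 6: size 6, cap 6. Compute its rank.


Rank of a partition matroid = sum of min(|Si|, ci) for each block.
= min(6,2) + min(7,6) + min(3,3) + min(4,2) + min(3,3) + min(6,6)
= 2 + 6 + 3 + 2 + 3 + 6
= 22.

22


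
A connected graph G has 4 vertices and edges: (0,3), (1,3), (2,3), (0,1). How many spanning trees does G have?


By Kirchhoff's matrix tree theorem, the number of spanning trees equals
the determinant of any cofactor of the Laplacian matrix L.
G has 4 vertices and 4 edges.
Computing the (3 x 3) cofactor determinant gives 3.

3


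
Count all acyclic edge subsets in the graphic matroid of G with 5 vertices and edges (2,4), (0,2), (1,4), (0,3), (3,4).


An independent set in a graphic matroid is an acyclic edge subset.
G has 5 vertices and 5 edges.
Enumerate all 2^5 = 32 subsets, checking for acyclicity.
Total independent sets = 30.

30


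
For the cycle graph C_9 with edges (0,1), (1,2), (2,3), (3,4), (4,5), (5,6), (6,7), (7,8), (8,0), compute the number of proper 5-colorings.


P(C_9, k) = (k-1)^9 + (-1)^9*(k-1).
P(5) = (4)^9 - 4
= 262144 - 4 = 262140.

262140


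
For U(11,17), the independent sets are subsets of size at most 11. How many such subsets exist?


Independent sets of U(11,17) are all subsets of size <= 11.
Count = (17 choose 0) + (17 choose 1) + (17 choose 2) + (17 choose 3) + (17 choose 4) + (17 choose 5) + (17 choose 6) + (17 choose 7) + (17 choose 8) + (17 choose 9) + (17 choose 10) + (17 choose 11)
     = 1 + 17 + 136 + 680 + 2380 + 6188 + 12376 + 19448 + 24310 + 24310 + 19448 + 12376
     = 121670.

121670


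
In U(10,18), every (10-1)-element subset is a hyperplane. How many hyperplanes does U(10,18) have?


Hyperplanes of U(10,18) are flats of rank 9.
In a uniform matroid, these are exactly the (9)-element subsets.
Count = C(18,9) = 48620.

48620


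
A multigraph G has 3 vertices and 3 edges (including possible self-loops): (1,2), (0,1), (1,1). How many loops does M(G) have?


In a graphic matroid, a loop is a self-loop edge (u,u) with rank 0.
Examining all 3 edges for self-loops...
Self-loops found: (1,1)
Number of loops = 1.

1


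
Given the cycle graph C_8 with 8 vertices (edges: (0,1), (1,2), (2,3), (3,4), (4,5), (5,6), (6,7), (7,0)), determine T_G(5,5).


T(C_8; x,y) = x + x^2 + ... + x^(7) + y.
T(5,5) = 5^1 + 5^2 + 5^3 + 5^4 + 5^5 + 5^6 + 5^7 + 5
= 5 + 25 + 125 + 625 + 3125 + 15625 + 78125 + 5
= 97660.

97660


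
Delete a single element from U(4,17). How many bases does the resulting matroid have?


Deleting e from U(4,17) gives U(4,16) since n > r.
Bases of U(4,16) = C(16,4) = 16! / (4! * 12!) = 1820.

1820


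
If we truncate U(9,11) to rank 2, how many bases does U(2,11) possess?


Truncating U(9,11) to rank 2 gives U(2,11).
Bases of U(2,11) are all 2-element subsets of 11 elements.
Number of bases = C(11,2) = 11! / (2! * 9!) = 55.

55


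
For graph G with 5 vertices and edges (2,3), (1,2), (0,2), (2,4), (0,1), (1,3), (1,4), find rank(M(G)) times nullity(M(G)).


r(M) = |V| - c = 5 - 1 = 4.
nullity = |E| - r(M) = 7 - 4 = 3.
Product = 4 * 3 = 12.

12


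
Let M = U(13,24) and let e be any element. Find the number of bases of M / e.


Contracting e from U(13,24) gives U(12,23).
Bases of U(12,23) = C(23,12) = 1352078.

1352078


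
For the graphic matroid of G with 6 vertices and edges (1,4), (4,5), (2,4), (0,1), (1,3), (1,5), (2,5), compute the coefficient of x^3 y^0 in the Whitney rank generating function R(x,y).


R(x,y) = sum over A in 2^E of x^(r(E)-r(A)) * y^(|A|-r(A)).
G has 6 vertices, 7 edges. r(E) = 5.
Enumerate all 2^7 = 128 subsets.
Count subsets with r(E)-r(A)=3 and |A|-r(A)=0: 21.

21


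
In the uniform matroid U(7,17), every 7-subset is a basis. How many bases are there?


Bases of U(7,17) are all 7-element subsets of the 17-element ground set.
Number of bases = C(17,7).
(17 choose 7) = 19448.

19448


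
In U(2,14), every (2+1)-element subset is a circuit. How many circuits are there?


In U(2,14), circuits are the (3)-element subsets.
Any set of 3 elements is dependent, and removing any one element gives
an independent set of size 2, so it is a minimal dependent set.
Number of circuits = C(14,3) = (14 * 13 * 12) / (1 * 2 * 3) = 364.

364


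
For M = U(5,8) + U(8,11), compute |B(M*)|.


(M1+M2)* = M1* + M2*.
M1* = U(3,8), bases: C(8,3) = 56.
M2* = U(3,11), bases: C(11,3) = 165.
|B(M*)| = 56 * 165 = 9240.

9240


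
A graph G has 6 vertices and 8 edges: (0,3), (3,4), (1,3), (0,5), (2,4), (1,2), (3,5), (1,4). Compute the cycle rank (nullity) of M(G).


Cycle rank (nullity) = |E| - r(M) = |E| - (|V| - c).
|E| = 8, |V| = 6, c = 1.
Nullity = 8 - (6 - 1) = 8 - 5 = 3.

3


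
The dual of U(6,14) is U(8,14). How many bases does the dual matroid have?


The dual of U(r,n) is U(n-r, n) = U(8,14).
Bases of U(8,14) are all (8)-element subsets.
|B(M*)| = C(14,8) = 3003.

3003


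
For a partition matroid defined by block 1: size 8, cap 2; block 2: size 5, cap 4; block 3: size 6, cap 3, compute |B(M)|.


A basis picks exactly ci elements from block i.
Number of bases = product of C(|Si|, ci).
= C(8,2) * C(5,4) * C(6,3)
= 28 * 5 * 20
= 2800.

2800


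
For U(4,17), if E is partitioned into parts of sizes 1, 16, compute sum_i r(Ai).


r(Ai) = min(|Ai|, 4) for each part.
Sum = min(1,4) + min(16,4)
    = 1 + 4
    = 5.

5


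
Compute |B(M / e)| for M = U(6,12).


Contracting e from U(6,12) gives U(5,11).
Bases of U(5,11) = C(11,5) = 11! / (5! * 6!) = 462.

462


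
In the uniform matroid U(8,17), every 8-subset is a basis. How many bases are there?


Bases of U(8,17) are all 8-element subsets of the 17-element ground set.
Number of bases = C(17,8).
C(17,8) = 24310.

24310


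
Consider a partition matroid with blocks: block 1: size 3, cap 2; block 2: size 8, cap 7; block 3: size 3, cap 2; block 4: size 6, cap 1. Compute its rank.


Rank of a partition matroid = sum of min(|Si|, ci) for each block.
= min(3,2) + min(8,7) + min(3,2) + min(6,1)
= 2 + 7 + 2 + 1
= 12.

12


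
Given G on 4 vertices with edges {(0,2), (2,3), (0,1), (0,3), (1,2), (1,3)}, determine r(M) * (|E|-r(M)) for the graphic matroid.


r(M) = |V| - c = 4 - 1 = 3.
nullity = |E| - r(M) = 6 - 3 = 3.
Product = 3 * 3 = 9.

9


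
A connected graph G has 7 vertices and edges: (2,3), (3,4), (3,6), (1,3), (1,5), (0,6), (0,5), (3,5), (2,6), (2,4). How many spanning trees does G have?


By Kirchhoff's matrix tree theorem, the number of spanning trees equals
the determinant of any cofactor of the Laplacian matrix L.
G has 7 vertices and 10 edges.
Computing the (6 x 6) cofactor determinant gives 79.

79


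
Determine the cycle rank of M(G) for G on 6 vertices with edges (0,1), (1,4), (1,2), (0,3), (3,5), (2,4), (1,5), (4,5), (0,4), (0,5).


Cycle rank (nullity) = |E| - r(M) = |E| - (|V| - c).
|E| = 10, |V| = 6, c = 1.
Nullity = 10 - (6 - 1) = 10 - 5 = 5.

5


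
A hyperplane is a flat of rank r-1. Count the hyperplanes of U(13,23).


Hyperplanes of U(13,23) are flats of rank 12.
In a uniform matroid, these are exactly the (12)-element subsets.
Count = C(23,12) = 1352078.

1352078


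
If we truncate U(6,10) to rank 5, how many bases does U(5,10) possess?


Truncating U(6,10) to rank 5 gives U(5,10).
Bases of U(5,10) are all 5-element subsets of 10 elements.
Number of bases = C(10,5) = 10! / (5! * 5!) = 252.

252


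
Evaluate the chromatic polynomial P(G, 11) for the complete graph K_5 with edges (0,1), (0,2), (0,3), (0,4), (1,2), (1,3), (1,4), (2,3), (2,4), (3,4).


P(K_5, k) = k(k-1)(k-2)...(k-4).
P(11) = (11) * (10) * (9) * (8) * (7) = 55440.

55440


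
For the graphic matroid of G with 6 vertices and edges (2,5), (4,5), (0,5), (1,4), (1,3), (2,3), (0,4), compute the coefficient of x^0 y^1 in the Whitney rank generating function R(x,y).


R(x,y) = sum over A in 2^E of x^(r(E)-r(A)) * y^(|A|-r(A)).
G has 6 vertices, 7 edges. r(E) = 5.
Enumerate all 2^7 = 128 subsets.
Count subsets with r(E)-r(A)=0 and |A|-r(A)=1: 7.

7


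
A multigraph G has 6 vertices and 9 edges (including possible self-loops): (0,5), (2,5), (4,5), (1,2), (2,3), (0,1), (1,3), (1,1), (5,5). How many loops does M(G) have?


In a graphic matroid, a loop is a self-loop edge (u,u) with rank 0.
Examining all 9 edges for self-loops...
Self-loops found: (1,1), (5,5)
Number of loops = 2.

2


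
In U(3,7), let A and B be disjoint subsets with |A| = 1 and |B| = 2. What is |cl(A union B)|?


|A union B| = 1 + 2 = 3 (disjoint).
In U(3,7), cl(S) = S if |S| < 3, else cl(S) = E.
Since 3 >= 3, cl(A union B) = E.
|cl(A union B)| = 7.

7


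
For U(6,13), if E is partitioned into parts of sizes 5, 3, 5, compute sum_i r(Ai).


r(Ai) = min(|Ai|, 6) for each part.
Sum = min(5,6) + min(3,6) + min(5,6)
    = 5 + 3 + 5
    = 13.

13


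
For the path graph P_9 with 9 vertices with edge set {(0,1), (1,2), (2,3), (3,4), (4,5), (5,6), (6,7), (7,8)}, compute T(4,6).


A path on 9 vertices is a tree with 8 edges.
T(x,y) = x^(8) for any tree.
T(4,6) = 4^8 = 65536.

65536


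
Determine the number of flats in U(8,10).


Flats of U(8,10): every subset of size < 8 is a flat, plus E itself.
Count = C(10,0) + C(10,1) + C(10,2) + C(10,3) + C(10,4) + C(10,5) + C(10,6) + C(10,7) + 1
     = 1 + 10 + 45 + 120 + 210 + 252 + 210 + 120 + 1
     = 969.

969


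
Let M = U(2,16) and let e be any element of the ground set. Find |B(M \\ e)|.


Deleting e from U(2,16) gives U(2,15) since n > r.
Bases of U(2,15) = C(15,2) = 15! / (2! * 13!) = 105.

105


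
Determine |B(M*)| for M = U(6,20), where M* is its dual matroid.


The dual of U(r,n) is U(n-r, n) = U(14,20).
Bases of U(14,20) are all (14)-element subsets.
|B(M*)| = C(20,14) = 20! / (14! * 6!) = 38760.

38760


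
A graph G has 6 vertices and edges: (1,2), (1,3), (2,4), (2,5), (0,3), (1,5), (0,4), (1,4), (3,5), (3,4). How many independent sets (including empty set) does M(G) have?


An independent set in a graphic matroid is an acyclic edge subset.
G has 6 vertices and 10 edges.
Enumerate all 2^10 = 1024 subsets, checking for acyclicity.
Total independent sets = 454.

454


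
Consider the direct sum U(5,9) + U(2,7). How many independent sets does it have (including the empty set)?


For a direct sum, |I(M1+M2)| = |I(M1)| * |I(M2)|.
|I(U(5,9))| = sum C(9,k) for k=0..5 = 382.
|I(U(2,7))| = sum C(7,k) for k=0..2 = 29.
Total = 382 * 29 = 11078.

11078


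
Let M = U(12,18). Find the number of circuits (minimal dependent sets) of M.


In U(12,18), circuits are the (13)-element subsets.
Any set of 13 elements is dependent, and removing any one element gives
an independent set of size 12, so it is a minimal dependent set.
Number of circuits = C(18,13) = 8568.

8568


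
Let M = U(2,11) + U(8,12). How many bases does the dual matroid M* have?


(M1+M2)* = M1* + M2*.
M1* = U(9,11), bases: C(11,9) = 55.
M2* = U(4,12), bases: C(12,4) = 495.
|B(M*)| = 55 * 495 = 27225.

27225


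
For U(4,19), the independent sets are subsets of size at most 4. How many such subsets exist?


Independent sets of U(4,19) are all subsets of size <= 4.
Count = (19 choose 0) + (19 choose 1) + (19 choose 2) + (19 choose 3) + (19 choose 4)
     = 1 + 19 + 171 + 969 + 3876
     = 5036.

5036


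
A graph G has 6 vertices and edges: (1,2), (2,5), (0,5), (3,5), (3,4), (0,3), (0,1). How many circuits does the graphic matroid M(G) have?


A circuit in a graphic matroid = edge set of a simple cycle.
G has 6 vertices and 7 edges.
Enumerating all minimal edge subsets forming cycles...
Total circuits found: 3.

3


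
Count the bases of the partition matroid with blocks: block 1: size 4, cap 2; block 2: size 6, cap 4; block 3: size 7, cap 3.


A basis picks exactly ci elements from block i.
Number of bases = product of C(|Si|, ci).
= C(4,2) * C(6,4) * C(7,3)
= 6 * 15 * 35
= 3150.

3150


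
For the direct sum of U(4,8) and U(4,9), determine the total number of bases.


Bases of a direct sum M1 + M2: |B| = |B(M1)| * |B(M2)|.
|B(U(4,8))| = C(8,4) = 70.
|B(U(4,9))| = C(9,4) = 126.
Total bases = 70 * 126 = 8820.

8820


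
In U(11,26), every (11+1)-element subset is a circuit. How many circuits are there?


In U(11,26), circuits are the (12)-element subsets.
Any set of 12 elements is dependent, and removing any one element gives
an independent set of size 11, so it is a minimal dependent set.
Number of circuits = C(26,12) = 9657700.

9657700


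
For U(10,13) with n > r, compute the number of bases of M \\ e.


Deleting e from U(10,13) gives U(10,12) since n > r.
Bases of U(10,12) = C(12,10) = 66.

66


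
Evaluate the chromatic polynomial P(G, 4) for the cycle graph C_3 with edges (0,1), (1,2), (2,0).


P(C_3, k) = (k-1)^3 + (-1)^3*(k-1).
P(4) = (3)^3 - 3
= 27 - 3 = 24.

24


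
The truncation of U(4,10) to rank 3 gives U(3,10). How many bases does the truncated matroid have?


Truncating U(4,10) to rank 3 gives U(3,10).
Bases of U(3,10) are all 3-element subsets of 10 elements.
Number of bases = (10 choose 3) = 120.

120


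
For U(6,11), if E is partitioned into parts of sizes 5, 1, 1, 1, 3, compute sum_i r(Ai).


r(Ai) = min(|Ai|, 6) for each part.
Sum = min(5,6) + min(1,6) + min(1,6) + min(1,6) + min(3,6)
    = 5 + 1 + 1 + 1 + 3
    = 11.

11


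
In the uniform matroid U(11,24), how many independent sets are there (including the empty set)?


Independent sets of U(11,24) are all subsets of size <= 11.
Count = (24 choose 0) + (24 choose 1) + (24 choose 2) + (24 choose 3) + (24 choose 4) + (24 choose 5) + (24 choose 6) + (24 choose 7) + (24 choose 8) + (24 choose 9) + (24 choose 10) + (24 choose 11)
     = 1 + 24 + 276 + 2024 + 10626 + 42504 + 134596 + 346104 + 735471 + 1307504 + 1961256 + 2496144
     = 7036530.

7036530


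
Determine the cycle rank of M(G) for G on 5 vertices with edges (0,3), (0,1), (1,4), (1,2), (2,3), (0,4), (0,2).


Cycle rank (nullity) = |E| - r(M) = |E| - (|V| - c).
|E| = 7, |V| = 5, c = 1.
Nullity = 7 - (5 - 1) = 7 - 4 = 3.

3


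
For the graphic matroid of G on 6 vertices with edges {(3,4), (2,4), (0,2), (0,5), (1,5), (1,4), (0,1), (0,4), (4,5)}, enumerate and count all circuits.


A circuit in a graphic matroid = edge set of a simple cycle.
G has 6 vertices and 9 edges.
Enumerating all minimal edge subsets forming cycles...
Total circuits found: 12.

12


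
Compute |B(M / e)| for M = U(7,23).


Contracting e from U(7,23) gives U(6,22).
Bases of U(6,22) = C(22,6) = 22! / (6! * 16!) = 74613.

74613


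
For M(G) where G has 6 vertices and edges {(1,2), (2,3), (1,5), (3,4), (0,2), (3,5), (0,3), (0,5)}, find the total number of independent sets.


An independent set in a graphic matroid is an acyclic edge subset.
G has 6 vertices and 8 edges.
Enumerate all 2^8 = 256 subsets, checking for acyclicity.
Total independent sets = 172.

172


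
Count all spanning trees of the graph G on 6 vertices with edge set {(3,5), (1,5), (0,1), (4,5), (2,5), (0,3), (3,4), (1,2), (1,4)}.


By Kirchhoff's matrix tree theorem, the number of spanning trees equals
the determinant of any cofactor of the Laplacian matrix L.
G has 6 vertices and 9 edges.
Computing the (5 x 5) cofactor determinant gives 61.

61


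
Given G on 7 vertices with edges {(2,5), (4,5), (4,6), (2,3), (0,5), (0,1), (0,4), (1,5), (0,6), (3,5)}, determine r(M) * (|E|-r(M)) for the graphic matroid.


r(M) = |V| - c = 7 - 1 = 6.
nullity = |E| - r(M) = 10 - 6 = 4.
Product = 6 * 4 = 24.

24


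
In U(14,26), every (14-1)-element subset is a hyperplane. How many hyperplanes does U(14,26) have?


Hyperplanes of U(14,26) are flats of rank 13.
In a uniform matroid, these are exactly the (13)-element subsets.
Count = C(26,13) = 10400600.

10400600


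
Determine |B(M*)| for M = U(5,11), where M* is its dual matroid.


The dual of U(r,n) is U(n-r, n) = U(6,11).
Bases of U(6,11) are all (6)-element subsets.
|B(M*)| = C(11,6) = 11! / (6! * 5!) = 462.

462


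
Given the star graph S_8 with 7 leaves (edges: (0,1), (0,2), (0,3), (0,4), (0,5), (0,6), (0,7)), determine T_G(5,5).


A star on 8 vertices is a tree with 7 edges.
T(x,y) = x^(7) for any tree.
T(5,5) = 5^7 = 78125.

78125


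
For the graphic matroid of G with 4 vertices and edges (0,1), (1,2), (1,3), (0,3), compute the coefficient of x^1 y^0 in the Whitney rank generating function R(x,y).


R(x,y) = sum over A in 2^E of x^(r(E)-r(A)) * y^(|A|-r(A)).
G has 4 vertices, 4 edges. r(E) = 3.
Enumerate all 2^4 = 16 subsets.
Count subsets with r(E)-r(A)=1 and |A|-r(A)=0: 6.

6


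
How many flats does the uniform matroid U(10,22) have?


Flats of U(10,22): every subset of size < 10 is a flat, plus E itself.
Count = (22 choose 0) + (22 choose 1) + (22 choose 2) + (22 choose 3) + (22 choose 4) + (22 choose 5) + (22 choose 6) + (22 choose 7) + (22 choose 8) + (22 choose 9) + 1
     = 1 + 22 + 231 + 1540 + 7315 + 26334 + 74613 + 170544 + 319770 + 497420 + 1
     = 1097791.

1097791


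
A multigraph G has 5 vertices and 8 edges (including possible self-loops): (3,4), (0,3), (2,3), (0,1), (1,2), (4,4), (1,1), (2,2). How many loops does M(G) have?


In a graphic matroid, a loop is a self-loop edge (u,u) with rank 0.
Examining all 8 edges for self-loops...
Self-loops found: (4,4), (1,1), (2,2)
Number of loops = 3.

3


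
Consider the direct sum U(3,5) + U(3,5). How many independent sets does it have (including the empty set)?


For a direct sum, |I(M1+M2)| = |I(M1)| * |I(M2)|.
|I(U(3,5))| = sum C(5,k) for k=0..3 = 26.
|I(U(3,5))| = sum C(5,k) for k=0..3 = 26.
Total = 26 * 26 = 676.

676


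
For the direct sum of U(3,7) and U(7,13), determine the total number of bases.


Bases of a direct sum M1 + M2: |B| = |B(M1)| * |B(M2)|.
|B(U(3,7))| = C(7,3) = 35.
|B(U(7,13))| = C(13,7) = 1716.
Total bases = 35 * 1716 = 60060.

60060


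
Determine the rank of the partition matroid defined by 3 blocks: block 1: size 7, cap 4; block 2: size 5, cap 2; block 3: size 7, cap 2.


Rank of a partition matroid = sum of min(|Si|, ci) for each block.
= min(7,4) + min(5,2) + min(7,2)
= 4 + 2 + 2
= 8.

8


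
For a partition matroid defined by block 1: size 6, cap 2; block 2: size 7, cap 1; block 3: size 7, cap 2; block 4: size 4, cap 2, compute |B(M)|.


A basis picks exactly ci elements from block i.
Number of bases = product of C(|Si|, ci).
= C(6,2) * C(7,1) * C(7,2) * C(4,2)
= 15 * 7 * 21 * 6
= 13230.

13230


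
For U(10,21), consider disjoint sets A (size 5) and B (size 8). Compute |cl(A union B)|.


|A union B| = 5 + 8 = 13 (disjoint).
In U(10,21), cl(S) = S if |S| < 10, else cl(S) = E.
Since 13 >= 10, cl(A union B) = E.
|cl(A union B)| = 21.

21


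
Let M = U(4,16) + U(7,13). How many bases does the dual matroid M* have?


(M1+M2)* = M1* + M2*.
M1* = U(12,16), bases: C(16,12) = 1820.
M2* = U(6,13), bases: C(13,6) = 1716.
|B(M*)| = 1820 * 1716 = 3123120.

3123120


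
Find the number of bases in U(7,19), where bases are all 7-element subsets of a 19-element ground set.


Bases of U(7,19) are all 7-element subsets of the 19-element ground set.
Number of bases = C(19,7).
C(19,7) = 50388.

50388


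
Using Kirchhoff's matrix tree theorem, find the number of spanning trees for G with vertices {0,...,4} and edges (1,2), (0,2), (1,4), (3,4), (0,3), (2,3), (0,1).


By Kirchhoff's matrix tree theorem, the number of spanning trees equals
the determinant of any cofactor of the Laplacian matrix L.
G has 5 vertices and 7 edges.
Computing the (4 x 4) cofactor determinant gives 24.

24


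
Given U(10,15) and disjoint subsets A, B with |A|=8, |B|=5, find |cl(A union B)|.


|A union B| = 8 + 5 = 13 (disjoint).
In U(10,15), cl(S) = S if |S| < 10, else cl(S) = E.
Since 13 >= 10, cl(A union B) = E.
|cl(A union B)| = 15.

15


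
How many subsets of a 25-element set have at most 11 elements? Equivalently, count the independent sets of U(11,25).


Independent sets of U(11,25) are all subsets of size <= 11.
Count = C(25,0) + C(25,1) + C(25,2) + C(25,3) + C(25,4) + C(25,5) + C(25,6) + C(25,7) + C(25,8) + C(25,9) + C(25,10) + C(25,11)
     = 1 + 25 + 300 + 2300 + 12650 + 53130 + 177100 + 480700 + 1081575 + 2042975 + 3268760 + 4457400
     = 11576916.

11576916


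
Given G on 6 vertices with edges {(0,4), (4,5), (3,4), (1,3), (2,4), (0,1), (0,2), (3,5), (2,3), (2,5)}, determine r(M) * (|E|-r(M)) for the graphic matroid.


r(M) = |V| - c = 6 - 1 = 5.
nullity = |E| - r(M) = 10 - 5 = 5.
Product = 5 * 5 = 25.

25


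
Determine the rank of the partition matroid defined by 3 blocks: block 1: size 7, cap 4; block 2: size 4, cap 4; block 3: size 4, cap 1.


Rank of a partition matroid = sum of min(|Si|, ci) for each block.
= min(7,4) + min(4,4) + min(4,1)
= 4 + 4 + 1
= 9.

9


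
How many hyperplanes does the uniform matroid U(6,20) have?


Hyperplanes of U(6,20) are flats of rank 5.
In a uniform matroid, these are exactly the (5)-element subsets.
Count = (20 choose 5) = 15504.

15504


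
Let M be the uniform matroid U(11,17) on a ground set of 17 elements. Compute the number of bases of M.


Bases of U(11,17) are all 11-element subsets of the 17-element ground set.
Number of bases = C(17,11).
C(17,11) = 17! / (11! * 6!) = 12376.

12376


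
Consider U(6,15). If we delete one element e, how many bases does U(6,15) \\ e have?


Deleting e from U(6,15) gives U(6,14) since n > r.
Bases of U(6,14) = C(14,6) = 14! / (6! * 8!) = 3003.

3003


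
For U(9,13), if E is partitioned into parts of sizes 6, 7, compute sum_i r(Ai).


r(Ai) = min(|Ai|, 9) for each part.
Sum = min(6,9) + min(7,9)
    = 6 + 7
    = 13.

13


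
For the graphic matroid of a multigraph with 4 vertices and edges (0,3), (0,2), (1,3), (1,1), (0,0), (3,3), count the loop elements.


In a graphic matroid, a loop is a self-loop edge (u,u) with rank 0.
Examining all 6 edges for self-loops...
Self-loops found: (1,1), (0,0), (3,3)
Number of loops = 3.

3


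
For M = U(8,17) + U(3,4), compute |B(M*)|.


(M1+M2)* = M1* + M2*.
M1* = U(9,17), bases: C(17,9) = 24310.
M2* = U(1,4), bases: C(4,1) = 4.
|B(M*)| = 24310 * 4 = 97240.

97240


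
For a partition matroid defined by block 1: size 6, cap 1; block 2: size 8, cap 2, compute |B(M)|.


A basis picks exactly ci elements from block i.
Number of bases = product of C(|Si|, ci).
= C(6,1) * C(8,2)
= 6 * 28
= 168.

168


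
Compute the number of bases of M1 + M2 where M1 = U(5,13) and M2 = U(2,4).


Bases of a direct sum M1 + M2: |B| = |B(M1)| * |B(M2)|.
|B(U(5,13))| = C(13,5) = 1287.
|B(U(2,4))| = C(4,2) = 6.
Total bases = 1287 * 6 = 7722.

7722


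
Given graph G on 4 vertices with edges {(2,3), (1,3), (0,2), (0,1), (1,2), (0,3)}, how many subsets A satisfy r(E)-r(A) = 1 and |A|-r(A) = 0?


R(x,y) = sum over A in 2^E of x^(r(E)-r(A)) * y^(|A|-r(A)).
G has 4 vertices, 6 edges. r(E) = 3.
Enumerate all 2^6 = 64 subsets.
Count subsets with r(E)-r(A)=1 and |A|-r(A)=0: 15.

15


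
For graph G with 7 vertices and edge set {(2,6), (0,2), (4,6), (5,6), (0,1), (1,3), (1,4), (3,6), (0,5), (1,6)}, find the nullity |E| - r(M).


Cycle rank (nullity) = |E| - r(M) = |E| - (|V| - c).
|E| = 10, |V| = 7, c = 1.
Nullity = 10 - (7 - 1) = 10 - 6 = 4.

4


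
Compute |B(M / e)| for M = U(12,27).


Contracting e from U(12,27) gives U(11,26).
Bases of U(11,26) = C(26,11) = 26! / (11! * 15!) = 7726160.

7726160


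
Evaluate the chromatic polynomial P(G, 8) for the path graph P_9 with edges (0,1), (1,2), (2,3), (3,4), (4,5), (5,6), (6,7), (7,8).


P(P_9, k) = k * (k-1)^(8).
P(8) = 8 * 7^8 = 8 * 5764801 = 46118408.

46118408


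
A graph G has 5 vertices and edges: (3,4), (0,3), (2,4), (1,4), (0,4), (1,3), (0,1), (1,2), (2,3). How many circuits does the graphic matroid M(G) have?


A circuit in a graphic matroid = edge set of a simple cycle.
G has 5 vertices and 9 edges.
Enumerating all minimal edge subsets forming cycles...
Total circuits found: 22.

22


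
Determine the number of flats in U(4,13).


Flats of U(4,13): every subset of size < 4 is a flat, plus E itself.
Count = (13 choose 0) + (13 choose 1) + (13 choose 2) + (13 choose 3) + 1
     = 1 + 13 + 78 + 286 + 1
     = 379.

379


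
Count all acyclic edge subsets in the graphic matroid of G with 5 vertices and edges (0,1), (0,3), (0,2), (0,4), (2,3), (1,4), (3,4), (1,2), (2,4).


An independent set in a graphic matroid is an acyclic edge subset.
G has 5 vertices and 9 edges.
Enumerate all 2^9 = 512 subsets, checking for acyclicity.
Total independent sets = 198.

198


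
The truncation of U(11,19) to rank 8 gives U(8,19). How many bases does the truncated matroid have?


Truncating U(11,19) to rank 8 gives U(8,19).
Bases of U(8,19) are all 8-element subsets of 19 elements.
Number of bases = C(19,8) = 75582.

75582


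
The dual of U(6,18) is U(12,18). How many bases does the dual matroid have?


The dual of U(r,n) is U(n-r, n) = U(12,18).
Bases of U(12,18) are all (12)-element subsets.
|B(M*)| = (18 choose 12) = 18564.

18564


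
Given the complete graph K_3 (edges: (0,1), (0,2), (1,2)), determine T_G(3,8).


T(K_3; x,y) = x^2 + x + y.
T(3,8) = 9 + 3 + 8 = 20.

20


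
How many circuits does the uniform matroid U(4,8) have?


In U(4,8), circuits are the (5)-element subsets.
Any set of 5 elements is dependent, and removing any one element gives
an independent set of size 4, so it is a minimal dependent set.
Number of circuits = C(8,5) = 56.

56


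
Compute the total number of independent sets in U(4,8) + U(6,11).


For a direct sum, |I(M1+M2)| = |I(M1)| * |I(M2)|.
|I(U(4,8))| = sum C(8,k) for k=0..4 = 163.
|I(U(6,11))| = sum C(11,k) for k=0..6 = 1486.
Total = 163 * 1486 = 242218.

242218


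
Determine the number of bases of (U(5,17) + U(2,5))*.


(M1+M2)* = M1* + M2*.
M1* = U(12,17), bases: C(17,12) = 6188.
M2* = U(3,5), bases: C(5,3) = 10.
|B(M*)| = 6188 * 10 = 61880.

61880


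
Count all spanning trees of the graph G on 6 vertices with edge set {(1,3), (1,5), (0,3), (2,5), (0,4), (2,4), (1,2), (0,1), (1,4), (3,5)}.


By Kirchhoff's matrix tree theorem, the number of spanning trees equals
the determinant of any cofactor of the Laplacian matrix L.
G has 6 vertices and 10 edges.
Computing the (5 x 5) cofactor determinant gives 121.

121


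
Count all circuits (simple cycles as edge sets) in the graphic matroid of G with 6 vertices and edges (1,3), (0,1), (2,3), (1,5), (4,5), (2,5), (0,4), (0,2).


A circuit in a graphic matroid = edge set of a simple cycle.
G has 6 vertices and 8 edges.
Enumerating all minimal edge subsets forming cycles...
Total circuits found: 7.

7


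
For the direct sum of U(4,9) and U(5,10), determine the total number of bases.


Bases of a direct sum M1 + M2: |B| = |B(M1)| * |B(M2)|.
|B(U(4,9))| = C(9,4) = 126.
|B(U(5,10))| = C(10,5) = 252.
Total bases = 126 * 252 = 31752.

31752


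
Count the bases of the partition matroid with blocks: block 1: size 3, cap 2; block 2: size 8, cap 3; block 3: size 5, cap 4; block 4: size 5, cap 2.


A basis picks exactly ci elements from block i.
Number of bases = product of C(|Si|, ci).
= C(3,2) * C(8,3) * C(5,4) * C(5,2)
= 3 * 56 * 5 * 10
= 8400.

8400


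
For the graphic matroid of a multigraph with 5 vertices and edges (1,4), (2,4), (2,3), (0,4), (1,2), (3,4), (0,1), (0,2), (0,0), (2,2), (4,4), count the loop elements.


In a graphic matroid, a loop is a self-loop edge (u,u) with rank 0.
Examining all 11 edges for self-loops...
Self-loops found: (0,0), (2,2), (4,4)
Number of loops = 3.

3


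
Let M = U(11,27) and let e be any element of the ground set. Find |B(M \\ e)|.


Deleting e from U(11,27) gives U(11,26) since n > r.
Bases of U(11,26) = C(26,11) = 26! / (11! * 15!) = 7726160.

7726160


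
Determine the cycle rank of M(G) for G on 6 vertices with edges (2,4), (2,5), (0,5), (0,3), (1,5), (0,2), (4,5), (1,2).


Cycle rank (nullity) = |E| - r(M) = |E| - (|V| - c).
|E| = 8, |V| = 6, c = 1.
Nullity = 8 - (6 - 1) = 8 - 5 = 3.

3
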